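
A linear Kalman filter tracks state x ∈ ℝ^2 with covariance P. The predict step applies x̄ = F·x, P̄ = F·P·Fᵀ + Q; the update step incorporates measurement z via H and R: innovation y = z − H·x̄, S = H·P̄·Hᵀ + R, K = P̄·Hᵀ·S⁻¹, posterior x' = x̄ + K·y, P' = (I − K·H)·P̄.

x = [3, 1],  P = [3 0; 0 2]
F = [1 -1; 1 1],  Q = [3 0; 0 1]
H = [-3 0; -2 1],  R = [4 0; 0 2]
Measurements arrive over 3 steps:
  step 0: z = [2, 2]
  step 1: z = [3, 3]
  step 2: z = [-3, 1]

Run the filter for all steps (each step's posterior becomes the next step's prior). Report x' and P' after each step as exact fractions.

step 0: x' = [-70/237, 1418/711], P' = [28/79 128/237; 128/237 1646/711]
step 1: x' = [-284323/267327, 260677/267327], P' = [77164/267327 90968/267327; 90968/267327 461026/267327]
step 2: x' = [23962195/85154047, 54085907/85154047], P' = [24174252/85154047 26745848/85154047; 26745848/85154047 134620786/85154047]

step 0: x̄ = F·x = [2, 4]
step 0: P̄ = F·P·Fᵀ + Q = [8 1; 1 6]
step 0: y = z − H·x̄ = [8, 2]
step 0: S = H·P̄·Hᵀ + R = [76 45; 45 36]
step 0: K = P̄·Hᵀ·S⁻¹ = [-21/79 -20/237; -32/79 439/711]
step 0: x' = x̄ + K·y = [-70/237, 1418/711]
step 0: P' = (I − K·H)·P̄ = [28/79 128/237; 128/237 1646/711]
step 1: x̄ = F·x = [-1628/711, 1208/711]
step 1: P̄ = F·P·Fᵀ + Q = [3263/711 -1394/711; -1394/711 3377/711]
step 1: y = z − H·x̄ = [-917/237, -259/79]
step 1: S = H·P̄·Hᵀ + R = [3579/79 2640/79; 2640/79 2603/79]
step 1: K = P̄·Hᵀ·S⁻¹ = [-19291/89109 -3520/29703; -22742/89109 15505/29703]
step 1: x' = x̄ + K·y = [-284323/267327, 260677/267327]
step 1: P' = (I − K·H)·P̄ = [77164/267327 90968/267327; 90968/267327 461026/267327]
step 2: x̄ = F·x = [-545000/267327, -7882/89109]
step 2: P̄ = F·P·Fᵀ + Q = [1158235/267327 -127954/89109; -127954/89109 109717/29703]
step 2: y = z − H·x̄ = [-812327/89109, -799027/267327]
step 2: S = H·P̄·Hᵀ + R = [1277047/29703 2700332/89109; 2700332/89109 7690495/267327]
step 2: K = P̄·Hᵀ·S⁻¹ = [-18130689/85154047 -10801328/85154047; -20059386/85154047 40564545/85154047]
step 2: x' = x̄ + K·y = [23962195/85154047, 54085907/85154047]
step 2: P' = (I − K·H)·P̄ = [24174252/85154047 26745848/85154047; 26745848/85154047 134620786/85154047]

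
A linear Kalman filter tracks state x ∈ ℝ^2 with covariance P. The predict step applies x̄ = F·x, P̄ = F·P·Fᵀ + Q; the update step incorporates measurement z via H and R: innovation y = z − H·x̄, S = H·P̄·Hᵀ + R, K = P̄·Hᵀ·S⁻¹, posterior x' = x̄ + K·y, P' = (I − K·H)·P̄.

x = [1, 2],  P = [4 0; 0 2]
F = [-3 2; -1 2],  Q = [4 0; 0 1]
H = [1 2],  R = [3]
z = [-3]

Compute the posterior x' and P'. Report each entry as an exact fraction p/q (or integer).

x̄ = F·x = [1, 3]
P̄ = F·P·Fᵀ + Q = [48 20; 20 13]
y = z − H·x̄ = [-10]
S = H·P̄·Hᵀ + R = [183]
K = P̄·Hᵀ·S⁻¹ = [88/183; 46/183]
x' = x̄ + K·y = [-697/183, 89/183]
P' = (I − K·H)·P̄ = [1040/183 -388/183; -388/183 263/183]

x' = [-697/183, 89/183]
P' = [1040/183 -388/183; -388/183 263/183]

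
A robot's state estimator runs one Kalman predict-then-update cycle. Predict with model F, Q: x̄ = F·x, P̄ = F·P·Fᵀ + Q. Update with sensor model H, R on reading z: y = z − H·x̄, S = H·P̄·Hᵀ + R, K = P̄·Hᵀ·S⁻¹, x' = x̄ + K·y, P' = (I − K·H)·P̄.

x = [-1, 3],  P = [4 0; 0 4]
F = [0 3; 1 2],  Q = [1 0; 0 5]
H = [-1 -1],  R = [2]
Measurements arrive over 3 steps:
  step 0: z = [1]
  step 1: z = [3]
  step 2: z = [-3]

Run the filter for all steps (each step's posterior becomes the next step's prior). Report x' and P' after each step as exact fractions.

step 0: x̄ = F·x = [9, 5]
step 0: P̄ = F·P·Fᵀ + Q = [37 24; 24 25]
step 0: y = z − H·x̄ = [15]
step 0: S = H·P̄·Hᵀ + R = [112]
step 0: K = P̄·Hᵀ·S⁻¹ = [-61/112; -7/16]
step 0: x' = x̄ + K·y = [93/112, -25/16]
step 0: P' = (I − K·H)·P̄ = [423/112 -43/16; -43/16 57/16]
step 1: x̄ = F·x = [-75/16, -257/112]
step 1: P̄ = F·P·Fᵀ + Q = [529/16 213/16; 213/16 1375/112]
step 1: y = z − H·x̄ = [-223/56]
step 1: S = H·P̄·Hᵀ + R = [2071/28]
step 1: K = P̄·Hᵀ·S⁻¹ = [-2597/4142; -1433/4142]
step 1: x' = x̄ + K·y = [-4537/2071, -1899/2071]
step 1: P' = (I − K·H)·P̄ = [16509/4142 -11315/4142; -11315/4142 14181/4142]
step 2: x̄ = F·x = [-5697/2071, -8335/2071]
step 2: P̄ = F·P·Fᵀ + Q = [131771/4142 51141/4142; 51141/4142 48683/4142]
step 2: y = z − H·x̄ = [-20245/2071]
step 2: S = H·P̄·Hᵀ + R = [145510/2071]
step 2: K = P̄·Hᵀ·S⁻¹ = [-45728/72755; -24956/72755]
step 2: x' = x̄ + K·y = [49375/14551, -9771/14551]
step 2: P' = (I − K·H)·P̄ = [590439/145510 -407527/145510; -407527/145510 507351/145510]

step 0: x' = [93/112, -25/16], P' = [423/112 -43/16; -43/16 57/16]
step 1: x' = [-4537/2071, -1899/2071], P' = [16509/4142 -11315/4142; -11315/4142 14181/4142]
step 2: x' = [49375/14551, -9771/14551], P' = [590439/145510 -407527/145510; -407527/145510 507351/145510]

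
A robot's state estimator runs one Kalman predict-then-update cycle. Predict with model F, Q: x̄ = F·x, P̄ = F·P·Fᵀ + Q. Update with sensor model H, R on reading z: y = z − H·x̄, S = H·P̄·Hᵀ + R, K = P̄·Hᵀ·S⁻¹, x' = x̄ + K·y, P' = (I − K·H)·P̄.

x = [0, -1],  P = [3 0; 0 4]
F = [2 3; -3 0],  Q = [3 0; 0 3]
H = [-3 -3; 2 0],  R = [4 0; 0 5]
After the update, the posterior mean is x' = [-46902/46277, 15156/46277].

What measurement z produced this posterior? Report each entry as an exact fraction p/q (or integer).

z = [2, -2]

x̄ = F·x = [-3, 0]
P̄ = F·P·Fᵀ + Q = [51 -18; -18 30]
S = H·P̄·Hᵀ + R = [409 -198; -198 209]
K = P̄·Hᵀ·S⁻¹ = [-45/4207 22116/46277; -1332/4207 -21852/46277]
x' − x̄ = [91929/46277, 15156/46277] = K·y
y = (KᵀK)⁻¹·Kᵀ·(x' − x̄) = [-7, 4]
z = y + H·x̄ = [-7, 4] + [9, -6] = [2, -2]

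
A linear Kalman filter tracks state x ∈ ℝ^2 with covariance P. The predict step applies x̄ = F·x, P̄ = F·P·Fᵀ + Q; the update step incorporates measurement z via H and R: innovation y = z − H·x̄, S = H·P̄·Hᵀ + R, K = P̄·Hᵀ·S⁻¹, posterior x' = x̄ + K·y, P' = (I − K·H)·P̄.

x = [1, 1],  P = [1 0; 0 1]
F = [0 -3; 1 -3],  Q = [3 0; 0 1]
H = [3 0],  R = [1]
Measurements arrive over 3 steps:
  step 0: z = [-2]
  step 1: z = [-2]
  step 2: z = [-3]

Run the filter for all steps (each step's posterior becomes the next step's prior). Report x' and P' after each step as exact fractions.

step 0: x' = [-75/109, -29/109], P' = [12/109 9/109; 9/109 470/109]
step 1: x' = [-27255/41122, -50883/41122], P' = [4557/41122 4203/41122; 4203/41122 162517/41122]
step 2: x' = [-14121522/14315293, -17842917/14315293], P' = [1586019/14315293 1450044/14315293; 1450044/14315293 56115049/14315293]

step 0: x̄ = F·x = [-3, -2]
step 0: P̄ = F·P·Fᵀ + Q = [12 9; 9 11]
step 0: y = z − H·x̄ = [7]
step 0: S = H·P̄·Hᵀ + R = [109]
step 0: K = P̄·Hᵀ·S⁻¹ = [36/109; 27/109]
step 0: x' = x̄ + K·y = [-75/109, -29/109]
step 0: P' = (I − K·H)·P̄ = [12/109 9/109; 9/109 470/109]
step 1: x̄ = F·x = [87/109, 12/109]
step 1: P̄ = F·P·Fᵀ + Q = [4557/109 4203/109; 4203/109 4297/109]
step 1: y = z − H·x̄ = [-479/109]
step 1: S = H·P̄·Hᵀ + R = [41122/109]
step 1: K = P̄·Hᵀ·S⁻¹ = [13671/41122; 12609/41122]
step 1: x' = x̄ + K·y = [-27255/41122, -50883/41122]
step 1: P' = (I − K·H)·P̄ = [4557/41122 4203/41122; 4203/41122 162517/41122]
step 2: x̄ = F·x = [152649/41122, 62697/20561]
step 2: P̄ = F·P·Fᵀ + Q = [1586019/41122 725022/20561; 725022/20561 741557/20561]
step 2: y = z − H·x̄ = [-581313/41122]
step 2: S = H·P̄·Hᵀ + R = [14315293/41122]
step 2: K = P̄·Hᵀ·S⁻¹ = [4758057/14315293; 4350132/14315293]
step 2: x' = x̄ + K·y = [-14121522/14315293, -17842917/14315293]
step 2: P' = (I − K·H)·P̄ = [1586019/14315293 1450044/14315293; 1450044/14315293 56115049/14315293]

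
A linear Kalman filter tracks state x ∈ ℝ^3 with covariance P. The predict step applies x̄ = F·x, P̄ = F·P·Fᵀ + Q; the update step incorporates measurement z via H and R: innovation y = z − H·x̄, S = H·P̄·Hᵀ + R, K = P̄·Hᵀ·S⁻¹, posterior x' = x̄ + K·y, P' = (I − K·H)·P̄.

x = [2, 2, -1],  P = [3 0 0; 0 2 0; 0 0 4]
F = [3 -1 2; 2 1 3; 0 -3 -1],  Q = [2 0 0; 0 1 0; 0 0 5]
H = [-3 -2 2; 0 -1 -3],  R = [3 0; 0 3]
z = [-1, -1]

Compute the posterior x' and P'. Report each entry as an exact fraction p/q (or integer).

x' = [34225/29006, -10688/14503, 7431/14503]
P' = [71133/29006 -35046/14503 14675/14503; -35046/14503 42618/14503 -14007/14503; 14675/14503 -14007/14503 9360/14503]

x̄ = F·x = [2, 3, -5]
P̄ = F·P·Fᵀ + Q = [47 40 -2; 40 51 -18; -2 -18 27]
y = z − H·x̄ = [21, -13]
S = H·P̄·Hᵀ + R = [1386 -30; -30 189]
K = P̄·Hᵀ·S⁻¹ = [-14515/87018 -2993/14503; -2704/14503 -199/14503; 903/14503 -4691/14503]
x' = x̄ + K·y = [34225/29006, -10688/14503, 7431/14503]
P' = (I − K·H)·P̄ = [71133/29006 -35046/14503 14675/14503; -35046/14503 42618/14503 -14007/14503; 14675/14503 -14007/14503 9360/14503]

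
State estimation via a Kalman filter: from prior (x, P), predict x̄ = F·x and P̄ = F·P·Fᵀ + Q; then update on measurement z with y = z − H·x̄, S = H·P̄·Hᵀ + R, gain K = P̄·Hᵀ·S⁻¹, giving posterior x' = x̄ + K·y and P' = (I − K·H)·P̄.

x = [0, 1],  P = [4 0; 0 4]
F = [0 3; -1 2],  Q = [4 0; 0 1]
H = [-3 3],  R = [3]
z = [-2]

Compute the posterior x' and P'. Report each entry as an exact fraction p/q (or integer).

x' = [13/5, 77/40]
P' = [104/5 102/5; 102/5 813/40]

x̄ = F·x = [3, 2]
P̄ = F·P·Fᵀ + Q = [40 24; 24 21]
y = z − H·x̄ = [1]
S = H·P̄·Hᵀ + R = [120]
K = P̄·Hᵀ·S⁻¹ = [-2/5; -3/40]
x' = x̄ + K·y = [13/5, 77/40]
P' = (I − K·H)·P̄ = [104/5 102/5; 102/5 813/40]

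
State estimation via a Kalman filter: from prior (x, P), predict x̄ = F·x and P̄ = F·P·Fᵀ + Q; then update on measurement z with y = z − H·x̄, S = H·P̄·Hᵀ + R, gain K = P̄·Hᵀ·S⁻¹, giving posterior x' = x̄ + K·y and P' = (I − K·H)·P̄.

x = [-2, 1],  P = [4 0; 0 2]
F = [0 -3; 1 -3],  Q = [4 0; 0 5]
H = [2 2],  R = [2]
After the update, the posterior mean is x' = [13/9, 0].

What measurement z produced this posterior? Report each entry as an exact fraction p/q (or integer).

x̄ = F·x = [-3, -5]
P̄ = F·P·Fᵀ + Q = [22 18; 18 27]
S = H·P̄·Hᵀ + R = [342]
K = P̄·Hᵀ·S⁻¹ = [40/171; 5/19]
x' − x̄ = [40/9, 5] = K·y
y = (KᵀK)⁻¹·Kᵀ·(x' − x̄) = [19]
z = y + H·x̄ = [19] + [-16] = [3]

z = [3]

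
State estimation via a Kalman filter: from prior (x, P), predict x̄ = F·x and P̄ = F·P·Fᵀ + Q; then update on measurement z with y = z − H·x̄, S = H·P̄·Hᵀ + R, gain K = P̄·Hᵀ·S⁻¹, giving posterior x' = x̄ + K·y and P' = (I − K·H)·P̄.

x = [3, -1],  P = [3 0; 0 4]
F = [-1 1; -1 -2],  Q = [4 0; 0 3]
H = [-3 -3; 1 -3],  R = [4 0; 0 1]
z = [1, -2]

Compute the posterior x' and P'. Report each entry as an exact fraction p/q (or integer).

x' = [-27956/32415, 12851/32415]
P' = [9809/32415 631/32415; 631/32415 2909/32415]

x̄ = F·x = [-4, -1]
P̄ = F·P·Fᵀ + Q = [11 -5; -5 22]
y = z − H·x̄ = [-14, -1]
S = H·P̄·Hᵀ + R = [211 135; 135 240]
K = P̄·Hᵀ·S⁻¹ = [-522/2161 7916/32415; -177/2161 -8096/32415]
x' = x̄ + K·y = [-27956/32415, 12851/32415]
P' = (I − K·H)·P̄ = [9809/32415 631/32415; 631/32415 2909/32415]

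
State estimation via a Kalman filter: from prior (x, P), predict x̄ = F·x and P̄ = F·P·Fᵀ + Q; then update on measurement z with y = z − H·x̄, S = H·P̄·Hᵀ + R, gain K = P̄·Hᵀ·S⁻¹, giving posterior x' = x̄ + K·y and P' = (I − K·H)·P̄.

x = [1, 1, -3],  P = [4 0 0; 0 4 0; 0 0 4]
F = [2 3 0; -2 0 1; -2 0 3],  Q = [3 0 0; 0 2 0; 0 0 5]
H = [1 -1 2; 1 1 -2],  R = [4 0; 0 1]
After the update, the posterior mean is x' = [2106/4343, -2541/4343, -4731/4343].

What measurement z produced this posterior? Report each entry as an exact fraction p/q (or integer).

x̄ = F·x = [5, -5, -11]
P̄ = F·P·Fᵀ + Q = [55 -16 -16; -16 22 28; -16 28 57]
S = H·P̄·Hᵀ + R = [165 -83; -83 226]
K = P̄·Hᵀ·S⁻¹ = [2101/4343 2136/4343; -82/30401 -6756/30401; 7354/30401 -11020/30401]
x' − x̄ = [-19609/4343, 19174/4343, 43042/4343] = K·y
y = (KᵀK)⁻¹·Kᵀ·(x' − x̄) = [11, -20]
z = y + H·x̄ = [11, -20] + [-12, 22] = [-1, 2]

z = [-1, 2]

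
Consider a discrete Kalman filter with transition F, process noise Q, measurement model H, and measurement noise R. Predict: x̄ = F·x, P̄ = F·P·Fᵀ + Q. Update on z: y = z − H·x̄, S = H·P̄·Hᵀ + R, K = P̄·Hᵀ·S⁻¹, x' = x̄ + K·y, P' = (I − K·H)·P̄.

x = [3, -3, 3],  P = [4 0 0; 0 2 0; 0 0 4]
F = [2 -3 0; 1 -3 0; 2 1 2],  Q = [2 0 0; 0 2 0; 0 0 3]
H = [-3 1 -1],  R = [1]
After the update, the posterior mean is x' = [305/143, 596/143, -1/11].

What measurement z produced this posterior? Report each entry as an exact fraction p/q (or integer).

x̄ = F·x = [15, 12, 9]
P̄ = F·P·Fᵀ + Q = [36 26 10; 26 24 2; 10 2 37]
S = H·P̄·Hᵀ + R = [286]
K = P̄·Hᵀ·S⁻¹ = [-46/143; -28/143; -5/22]
x' − x̄ = [-1840/143, -1120/143, -100/11] = K·y
y = (KᵀK)⁻¹·Kᵀ·(x' − x̄) = [40]
z = y + H·x̄ = [40] + [-42] = [-2]

z = [-2]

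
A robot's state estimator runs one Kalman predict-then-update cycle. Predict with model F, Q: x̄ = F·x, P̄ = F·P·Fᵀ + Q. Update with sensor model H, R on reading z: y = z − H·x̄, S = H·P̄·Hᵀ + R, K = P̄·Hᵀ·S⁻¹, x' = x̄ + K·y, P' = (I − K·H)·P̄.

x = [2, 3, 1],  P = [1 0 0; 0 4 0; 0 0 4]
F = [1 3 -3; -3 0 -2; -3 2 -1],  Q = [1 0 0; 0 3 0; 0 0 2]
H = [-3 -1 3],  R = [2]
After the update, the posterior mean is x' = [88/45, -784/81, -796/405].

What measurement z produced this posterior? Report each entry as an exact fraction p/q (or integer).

z = [-2]

x̄ = F·x = [8, -8, -1]
P̄ = F·P·Fᵀ + Q = [74 21 33; 21 28 17; 33 17 31]
S = H·P̄·Hᵀ + R = [405]
K = P̄·Hᵀ·S⁻¹ = [-16/45; -8/81; -23/405]
x' − x̄ = [-272/45, -136/81, -391/405] = K·y
y = (KᵀK)⁻¹·Kᵀ·(x' − x̄) = [17]
z = y + H·x̄ = [17] + [-19] = [-2]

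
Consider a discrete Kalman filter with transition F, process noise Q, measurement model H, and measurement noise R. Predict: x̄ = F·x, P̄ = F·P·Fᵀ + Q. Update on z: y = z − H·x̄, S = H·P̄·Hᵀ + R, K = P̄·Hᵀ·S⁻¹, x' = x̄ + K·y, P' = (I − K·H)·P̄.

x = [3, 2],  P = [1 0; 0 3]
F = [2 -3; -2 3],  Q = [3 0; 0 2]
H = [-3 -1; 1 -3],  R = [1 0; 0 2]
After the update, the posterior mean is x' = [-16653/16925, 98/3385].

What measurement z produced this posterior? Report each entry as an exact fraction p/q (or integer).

z = [3, -1]

x̄ = F·x = [0, 0]
P̄ = F·P·Fᵀ + Q = [34 -31; -31 33]
S = H·P̄·Hᵀ + R = [154 -251; -251 519]
K = P̄·Hᵀ·S⁻¹ = [-4972/16925 1737/16925; -298/3385 -992/3385]
x' − x̄ = [-16653/16925, 98/3385] = K·y
y = (KᵀK)⁻¹·Kᵀ·(x' − x̄) = [3, -1]
z = y + H·x̄ = [3, -1] + [0, 0] = [3, -1]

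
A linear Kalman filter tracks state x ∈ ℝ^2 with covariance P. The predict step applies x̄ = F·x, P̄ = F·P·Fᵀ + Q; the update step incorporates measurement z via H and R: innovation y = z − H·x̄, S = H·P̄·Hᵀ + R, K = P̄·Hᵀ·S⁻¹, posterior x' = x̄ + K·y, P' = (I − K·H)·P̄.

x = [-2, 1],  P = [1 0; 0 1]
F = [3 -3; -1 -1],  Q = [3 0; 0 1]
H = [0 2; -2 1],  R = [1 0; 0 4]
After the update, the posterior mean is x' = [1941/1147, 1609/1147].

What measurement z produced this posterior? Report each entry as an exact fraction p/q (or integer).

x̄ = F·x = [-9, 1]
P̄ = F·P·Fᵀ + Q = [21 0; 0 3]
S = H·P̄·Hᵀ + R = [13 6; 6 91]
K = P̄·Hᵀ·S⁻¹ = [252/1147 -546/1147; 528/1147 3/1147]
x' − x̄ = [12264/1147, 462/1147] = K·y
y = (KᵀK)⁻¹·Kᵀ·(x' − x̄) = [1, -22]
z = y + H·x̄ = [1, -22] + [2, 19] = [3, -3]

z = [3, -3]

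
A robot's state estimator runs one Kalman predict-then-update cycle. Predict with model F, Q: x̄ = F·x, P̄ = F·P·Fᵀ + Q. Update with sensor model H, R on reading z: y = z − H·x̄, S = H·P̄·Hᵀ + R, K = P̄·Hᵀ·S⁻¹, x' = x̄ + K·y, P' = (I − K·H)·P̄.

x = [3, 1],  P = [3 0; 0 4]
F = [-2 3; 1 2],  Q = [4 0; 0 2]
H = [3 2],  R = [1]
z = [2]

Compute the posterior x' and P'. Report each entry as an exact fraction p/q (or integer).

x̄ = F·x = [-3, 5]
P̄ = F·P·Fᵀ + Q = [52 18; 18 21]
y = z − H·x̄ = [1]
S = H·P̄·Hᵀ + R = [769]
K = P̄·Hᵀ·S⁻¹ = [192/769; 96/769]
x' = x̄ + K·y = [-2115/769, 3941/769]
P' = (I − K·H)·P̄ = [3124/769 -4590/769; -4590/769 6933/769]

x' = [-2115/769, 3941/769]
P' = [3124/769 -4590/769; -4590/769 6933/769]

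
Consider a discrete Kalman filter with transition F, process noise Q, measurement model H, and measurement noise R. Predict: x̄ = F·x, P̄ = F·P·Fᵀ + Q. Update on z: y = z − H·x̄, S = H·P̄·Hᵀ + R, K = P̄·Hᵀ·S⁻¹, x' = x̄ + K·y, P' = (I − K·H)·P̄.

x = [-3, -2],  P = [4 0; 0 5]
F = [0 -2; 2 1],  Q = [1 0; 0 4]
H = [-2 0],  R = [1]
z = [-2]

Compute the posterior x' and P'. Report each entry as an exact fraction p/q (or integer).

x' = [88/85, -112/17]
P' = [21/85 -2/17; -2/17 345/17]

x̄ = F·x = [4, -8]
P̄ = F·P·Fᵀ + Q = [21 -10; -10 25]
y = z − H·x̄ = [6]
S = H·P̄·Hᵀ + R = [85]
K = P̄·Hᵀ·S⁻¹ = [-42/85; 4/17]
x' = x̄ + K·y = [88/85, -112/17]
P' = (I − K·H)·P̄ = [21/85 -2/17; -2/17 345/17]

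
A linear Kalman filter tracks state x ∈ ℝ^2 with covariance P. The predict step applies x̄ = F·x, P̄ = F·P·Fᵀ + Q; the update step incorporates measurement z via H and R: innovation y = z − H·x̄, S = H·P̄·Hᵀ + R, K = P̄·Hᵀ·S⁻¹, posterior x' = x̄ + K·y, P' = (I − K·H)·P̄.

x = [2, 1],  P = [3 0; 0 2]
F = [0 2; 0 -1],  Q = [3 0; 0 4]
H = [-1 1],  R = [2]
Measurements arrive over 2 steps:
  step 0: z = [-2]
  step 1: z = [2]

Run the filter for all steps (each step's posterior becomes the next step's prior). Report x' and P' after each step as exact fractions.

step 0: x' = [13/9, -17/27], P' = [8/3 14/9; 14/9 62/27]
step 1: x' = [-353/267, 179/267], P' = [240/89 418/267; 418/267 614/267]

step 0: x̄ = F·x = [2, -1]
step 0: P̄ = F·P·Fᵀ + Q = [11 -4; -4 6]
step 0: y = z − H·x̄ = [1]
step 0: S = H·P̄·Hᵀ + R = [27]
step 0: K = P̄·Hᵀ·S⁻¹ = [-5/9; 10/27]
step 0: x' = x̄ + K·y = [13/9, -17/27]
step 0: P' = (I − K·H)·P̄ = [8/3 14/9; 14/9 62/27]
step 1: x̄ = F·x = [-34/27, 17/27]
step 1: P̄ = F·P·Fᵀ + Q = [329/27 -124/27; -124/27 170/27]
step 1: y = z − H·x̄ = [1/9]
step 1: S = H·P̄·Hᵀ + R = [89/3]
step 1: K = P̄·Hᵀ·S⁻¹ = [-151/267; 98/267]
step 1: x' = x̄ + K·y = [-353/267, 179/267]
step 1: P' = (I − K·H)·P̄ = [240/89 418/267; 418/267 614/267]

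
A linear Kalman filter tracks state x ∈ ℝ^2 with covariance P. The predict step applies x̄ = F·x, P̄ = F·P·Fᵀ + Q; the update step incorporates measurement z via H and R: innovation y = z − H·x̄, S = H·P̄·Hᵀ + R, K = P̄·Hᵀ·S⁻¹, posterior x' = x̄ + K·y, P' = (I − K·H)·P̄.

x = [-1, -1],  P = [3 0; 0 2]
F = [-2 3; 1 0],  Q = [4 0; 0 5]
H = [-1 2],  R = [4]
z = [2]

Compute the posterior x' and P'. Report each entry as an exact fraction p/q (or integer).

x̄ = F·x = [-1, -1]
P̄ = F·P·Fᵀ + Q = [34 -6; -6 8]
y = z − H·x̄ = [3]
S = H·P̄·Hᵀ + R = [94]
K = P̄·Hᵀ·S⁻¹ = [-23/47; 11/47]
x' = x̄ + K·y = [-116/47, -14/47]
P' = (I − K·H)·P̄ = [540/47 224/47; 224/47 134/47]

x' = [-116/47, -14/47]
P' = [540/47 224/47; 224/47 134/47]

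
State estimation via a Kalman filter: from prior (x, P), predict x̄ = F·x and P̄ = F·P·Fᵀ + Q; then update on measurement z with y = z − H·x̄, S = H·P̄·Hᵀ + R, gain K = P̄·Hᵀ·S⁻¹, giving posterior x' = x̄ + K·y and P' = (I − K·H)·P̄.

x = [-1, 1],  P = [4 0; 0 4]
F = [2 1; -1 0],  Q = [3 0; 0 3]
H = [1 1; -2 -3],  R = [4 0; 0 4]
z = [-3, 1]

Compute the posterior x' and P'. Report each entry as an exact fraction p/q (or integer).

x' = [-32/9, 17/9]
P' = [472/45 -316/45; -316/45 76/15]

x̄ = F·x = [-1, 1]
P̄ = F·P·Fᵀ + Q = [23 -8; -8 7]
y = z − H·x̄ = [-3, 2]
S = H·P̄·Hᵀ + R = [18 -27; -27 63]
K = P̄·Hᵀ·S⁻¹ = [13/15 1/45; -22/45 -13/45]
x' = x̄ + K·y = [-32/9, 17/9]
P' = (I − K·H)·P̄ = [472/45 -316/45; -316/45 76/15]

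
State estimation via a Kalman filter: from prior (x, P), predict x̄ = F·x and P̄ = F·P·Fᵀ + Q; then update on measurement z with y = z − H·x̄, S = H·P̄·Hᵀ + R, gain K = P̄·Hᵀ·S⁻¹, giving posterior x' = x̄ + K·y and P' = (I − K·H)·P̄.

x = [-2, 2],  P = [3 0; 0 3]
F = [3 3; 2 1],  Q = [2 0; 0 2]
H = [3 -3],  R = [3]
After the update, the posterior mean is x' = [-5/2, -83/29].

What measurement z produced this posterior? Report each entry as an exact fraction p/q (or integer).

z = [1]

x̄ = F·x = [0, -2]
P̄ = F·P·Fᵀ + Q = [56 27; 27 17]
S = H·P̄·Hᵀ + R = [174]
K = P̄·Hᵀ·S⁻¹ = [1/2; 5/29]
x' − x̄ = [-5/2, -25/29] = K·y
y = (KᵀK)⁻¹·Kᵀ·(x' − x̄) = [-5]
z = y + H·x̄ = [-5] + [6] = [1]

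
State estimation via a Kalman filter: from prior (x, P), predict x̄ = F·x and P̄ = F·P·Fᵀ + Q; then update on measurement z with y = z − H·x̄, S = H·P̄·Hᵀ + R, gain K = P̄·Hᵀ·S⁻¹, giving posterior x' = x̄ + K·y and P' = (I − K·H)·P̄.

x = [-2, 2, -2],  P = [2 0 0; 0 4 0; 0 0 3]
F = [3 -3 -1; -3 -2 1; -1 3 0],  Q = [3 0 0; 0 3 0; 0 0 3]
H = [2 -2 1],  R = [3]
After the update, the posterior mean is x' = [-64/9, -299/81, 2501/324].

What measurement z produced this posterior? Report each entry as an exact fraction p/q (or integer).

x̄ = F·x = [-10, 0, 8]
P̄ = F·P·Fᵀ + Q = [60 3 -42; 3 40 -18; -42 -18 41]
S = H·P̄·Hᵀ + R = [324]
K = P̄·Hᵀ·S⁻¹ = [2/9; -23/81; -7/324]
x' − x̄ = [26/9, -299/81, -91/324] = K·y
y = (KᵀK)⁻¹·Kᵀ·(x' − x̄) = [13]
z = y + H·x̄ = [13] + [-12] = [1]

z = [1]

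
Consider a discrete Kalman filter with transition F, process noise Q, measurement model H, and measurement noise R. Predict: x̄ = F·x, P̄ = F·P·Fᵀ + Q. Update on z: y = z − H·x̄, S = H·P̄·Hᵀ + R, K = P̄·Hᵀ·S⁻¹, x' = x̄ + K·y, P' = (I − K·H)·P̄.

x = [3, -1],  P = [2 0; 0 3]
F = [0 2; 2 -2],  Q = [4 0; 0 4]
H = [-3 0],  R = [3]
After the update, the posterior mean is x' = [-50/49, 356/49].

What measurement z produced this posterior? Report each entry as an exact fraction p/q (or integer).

z = [3]

x̄ = F·x = [-2, 8]
P̄ = F·P·Fᵀ + Q = [16 -12; -12 24]
S = H·P̄·Hᵀ + R = [147]
K = P̄·Hᵀ·S⁻¹ = [-16/49; 12/49]
x' − x̄ = [48/49, -36/49] = K·y
y = (KᵀK)⁻¹·Kᵀ·(x' − x̄) = [-3]
z = y + H·x̄ = [-3] + [6] = [3]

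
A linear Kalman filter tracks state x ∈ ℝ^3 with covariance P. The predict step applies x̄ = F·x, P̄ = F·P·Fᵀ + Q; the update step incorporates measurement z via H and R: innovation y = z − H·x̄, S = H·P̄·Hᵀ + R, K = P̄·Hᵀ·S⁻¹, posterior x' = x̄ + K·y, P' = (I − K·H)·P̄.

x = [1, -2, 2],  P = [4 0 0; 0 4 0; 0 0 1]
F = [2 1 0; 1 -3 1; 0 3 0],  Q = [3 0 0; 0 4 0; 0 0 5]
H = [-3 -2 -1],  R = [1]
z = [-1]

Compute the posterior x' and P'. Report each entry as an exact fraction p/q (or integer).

x̄ = F·x = [0, 9, -6]
P̄ = F·P·Fᵀ + Q = [23 -4 12; -4 45 -36; 12 -36 41]
y = z − H·x̄ = [11]
S = H·P̄·Hᵀ + R = [309]
K = P̄·Hᵀ·S⁻¹ = [-73/309; -14/103; -5/309]
x' = x̄ + K·y = [-803/309, 773/103, -1909/309]
P' = (I − K·H)·P̄ = [1778/309 -1434/103 3343/309; -1434/103 4047/103 -3778/103; 3343/309 -3778/103 12644/309]

x' = [-803/309, 773/103, -1909/309]
P' = [1778/309 -1434/103 3343/309; -1434/103 4047/103 -3778/103; 3343/309 -3778/103 12644/309]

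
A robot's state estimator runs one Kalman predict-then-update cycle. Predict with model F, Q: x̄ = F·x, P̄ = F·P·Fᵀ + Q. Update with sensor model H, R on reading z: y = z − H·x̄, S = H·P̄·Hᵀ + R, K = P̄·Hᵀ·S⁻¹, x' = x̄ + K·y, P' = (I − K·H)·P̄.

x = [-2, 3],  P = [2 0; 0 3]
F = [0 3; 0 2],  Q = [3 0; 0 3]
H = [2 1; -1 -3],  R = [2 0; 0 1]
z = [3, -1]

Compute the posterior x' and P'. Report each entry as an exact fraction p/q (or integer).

x̄ = F·x = [9, 6]
P̄ = F·P·Fᵀ + Q = [30 18; 18 15]
y = z − H·x̄ = [-21, 26]
S = H·P̄·Hᵀ + R = [209 -231; -231 274]
K = P̄·Hᵀ·S⁻¹ = [1968/3905 42/355; -579/3905 -126/355]
x' = x̄ + K·y = [5829/3905, -447/3905]
P' = (I − K·H)·P̄ = [2454/3905 -972/3905; -972/3905 786/3905]

x' = [5829/3905, -447/3905]
P' = [2454/3905 -972/3905; -972/3905 786/3905]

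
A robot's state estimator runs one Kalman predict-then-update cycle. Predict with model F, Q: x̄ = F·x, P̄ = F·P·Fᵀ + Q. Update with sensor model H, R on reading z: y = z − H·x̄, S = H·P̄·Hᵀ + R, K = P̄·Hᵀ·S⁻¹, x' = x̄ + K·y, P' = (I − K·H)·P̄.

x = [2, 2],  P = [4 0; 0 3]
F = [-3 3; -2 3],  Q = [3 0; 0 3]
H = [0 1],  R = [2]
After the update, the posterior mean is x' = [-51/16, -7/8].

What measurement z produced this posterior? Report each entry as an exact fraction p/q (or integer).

z = [-1]

x̄ = F·x = [0, 2]
P̄ = F·P·Fᵀ + Q = [66 51; 51 46]
S = H·P̄·Hᵀ + R = [48]
K = P̄·Hᵀ·S⁻¹ = [17/16; 23/24]
x' − x̄ = [-51/16, -23/8] = K·y
y = (KᵀK)⁻¹·Kᵀ·(x' − x̄) = [-3]
z = y + H·x̄ = [-3] + [2] = [-1]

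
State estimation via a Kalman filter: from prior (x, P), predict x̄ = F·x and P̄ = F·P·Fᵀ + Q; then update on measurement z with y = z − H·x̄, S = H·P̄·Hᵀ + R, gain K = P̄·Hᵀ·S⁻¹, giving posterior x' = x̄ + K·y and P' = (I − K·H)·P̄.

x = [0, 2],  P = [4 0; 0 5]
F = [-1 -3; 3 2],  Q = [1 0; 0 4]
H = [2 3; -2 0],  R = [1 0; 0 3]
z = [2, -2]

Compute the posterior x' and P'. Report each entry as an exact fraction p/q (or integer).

x' = [40274/45407, 3044/45407]
P' = [33522/45407 -22374/45407; -22374/45407 19956/45407]

x̄ = F·x = [-6, 4]
P̄ = F·P·Fᵀ + Q = [50 -42; -42 60]
y = z − H·x̄ = [2, -14]
S = H·P̄·Hᵀ + R = [237 52; 52 203]
K = P̄·Hᵀ·S⁻¹ = [-78/45407 -22348/45407; 15120/45407 14916/45407]
x' = x̄ + K·y = [40274/45407, 3044/45407]
P' = (I − K·H)·P̄ = [33522/45407 -22374/45407; -22374/45407 19956/45407]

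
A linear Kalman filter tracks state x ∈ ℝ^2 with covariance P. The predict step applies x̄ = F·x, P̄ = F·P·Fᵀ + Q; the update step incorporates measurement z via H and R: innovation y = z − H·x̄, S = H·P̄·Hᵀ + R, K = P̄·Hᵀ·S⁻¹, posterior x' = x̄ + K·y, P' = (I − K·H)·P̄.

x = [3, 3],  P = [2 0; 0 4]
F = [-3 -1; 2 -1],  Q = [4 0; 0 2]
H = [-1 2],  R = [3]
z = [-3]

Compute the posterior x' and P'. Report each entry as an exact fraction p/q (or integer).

x̄ = F·x = [-12, 3]
P̄ = F·P·Fᵀ + Q = [26 -8; -8 14]
y = z − H·x̄ = [-21]
S = H·P̄·Hᵀ + R = [117]
K = P̄·Hᵀ·S⁻¹ = [-14/39; 4/13]
x' = x̄ + K·y = [-58/13, -45/13]
P' = (I − K·H)·P̄ = [142/13 64/13; 64/13 38/13]

x' = [-58/13, -45/13]
P' = [142/13 64/13; 64/13 38/13]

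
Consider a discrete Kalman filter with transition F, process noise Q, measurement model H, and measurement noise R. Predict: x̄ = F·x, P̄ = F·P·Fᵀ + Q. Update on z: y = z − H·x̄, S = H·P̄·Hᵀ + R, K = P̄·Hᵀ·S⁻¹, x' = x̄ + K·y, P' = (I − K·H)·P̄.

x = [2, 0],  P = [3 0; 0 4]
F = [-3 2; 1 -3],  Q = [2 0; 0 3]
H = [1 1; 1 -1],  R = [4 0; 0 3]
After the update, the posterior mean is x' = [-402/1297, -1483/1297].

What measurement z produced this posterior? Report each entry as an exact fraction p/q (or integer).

x̄ = F·x = [-6, 2]
P̄ = F·P·Fᵀ + Q = [45 -33; -33 42]
S = H·P̄·Hᵀ + R = [25 3; 3 156]
K = P̄·Hᵀ·S⁻¹ = [546/1297 638/1297; 543/1297 -634/1297]
x' − x̄ = [7380/1297, -4077/1297] = K·y
y = (KᵀK)⁻¹·Kᵀ·(x' − x̄) = [3, 9]
z = y + H·x̄ = [3, 9] + [-4, -8] = [-1, 1]

z = [-1, 1]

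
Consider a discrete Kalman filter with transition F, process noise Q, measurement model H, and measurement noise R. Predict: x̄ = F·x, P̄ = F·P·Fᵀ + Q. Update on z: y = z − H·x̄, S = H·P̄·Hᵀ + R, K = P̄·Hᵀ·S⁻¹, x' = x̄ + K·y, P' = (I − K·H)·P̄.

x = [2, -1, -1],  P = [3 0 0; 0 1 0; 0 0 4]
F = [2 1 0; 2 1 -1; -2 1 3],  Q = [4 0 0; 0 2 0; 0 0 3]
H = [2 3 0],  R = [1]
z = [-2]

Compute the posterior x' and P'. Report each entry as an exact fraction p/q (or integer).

x̄ = F·x = [3, 4, -8]
P̄ = F·P·Fᵀ + Q = [17 13 -11; 13 19 -23; -11 -23 52]
y = z − H·x̄ = [-20]
S = H·P̄·Hᵀ + R = [396]
K = P̄·Hᵀ·S⁻¹ = [73/396; 83/396; -91/396]
x' = x̄ + K·y = [-68/99, -19/99, -337/99]
P' = (I − K·H)·P̄ = [1403/396 -911/396 2287/396; -911/396 635/396 -1555/396; 2287/396 -1555/396 12311/396]

x' = [-68/99, -19/99, -337/99]
P' = [1403/396 -911/396 2287/396; -911/396 635/396 -1555/396; 2287/396 -1555/396 12311/396]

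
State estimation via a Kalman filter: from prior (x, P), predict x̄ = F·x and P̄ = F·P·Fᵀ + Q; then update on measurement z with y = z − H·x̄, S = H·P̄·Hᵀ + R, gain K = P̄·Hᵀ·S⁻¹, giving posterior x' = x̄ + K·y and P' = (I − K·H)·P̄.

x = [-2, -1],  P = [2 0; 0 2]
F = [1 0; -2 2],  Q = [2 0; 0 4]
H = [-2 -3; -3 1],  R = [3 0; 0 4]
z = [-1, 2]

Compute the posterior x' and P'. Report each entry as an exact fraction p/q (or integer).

x̄ = F·x = [-2, 2]
P̄ = F·P·Fᵀ + Q = [4 -4; -4 20]
y = z − H·x̄ = [1, -6]
S = H·P̄·Hᵀ + R = [151 -64; -64 84]
K = P̄·Hᵀ·S⁻¹ = [-172/2147 -540/2147; -580/2147 376/2147]
x' = x̄ + K·y = [-1226/2147, 1458/2147]
P' = (I − K·H)·P̄ = [636/2147 -252/2147; -252/2147 748/2147]

x' = [-1226/2147, 1458/2147]
P' = [636/2147 -252/2147; -252/2147 748/2147]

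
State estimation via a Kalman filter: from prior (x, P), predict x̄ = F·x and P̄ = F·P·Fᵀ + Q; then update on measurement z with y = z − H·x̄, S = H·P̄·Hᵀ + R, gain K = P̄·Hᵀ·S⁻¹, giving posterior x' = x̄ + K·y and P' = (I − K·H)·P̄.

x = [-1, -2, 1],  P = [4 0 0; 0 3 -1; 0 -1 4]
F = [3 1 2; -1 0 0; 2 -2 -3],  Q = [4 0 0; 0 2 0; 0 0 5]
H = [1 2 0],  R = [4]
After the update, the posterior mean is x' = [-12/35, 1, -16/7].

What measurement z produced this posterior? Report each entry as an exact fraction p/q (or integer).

z = [2]

x̄ = F·x = [-3, 1, -1]
P̄ = F·P·Fᵀ + Q = [55 -12 1; -12 6 -8; 1 -8 57]
S = H·P̄·Hᵀ + R = [35]
K = P̄·Hᵀ·S⁻¹ = [31/35; 0; -3/7]
x' − x̄ = [93/35, 0, -9/7] = K·y
y = (KᵀK)⁻¹·Kᵀ·(x' − x̄) = [3]
z = y + H·x̄ = [3] + [-1] = [2]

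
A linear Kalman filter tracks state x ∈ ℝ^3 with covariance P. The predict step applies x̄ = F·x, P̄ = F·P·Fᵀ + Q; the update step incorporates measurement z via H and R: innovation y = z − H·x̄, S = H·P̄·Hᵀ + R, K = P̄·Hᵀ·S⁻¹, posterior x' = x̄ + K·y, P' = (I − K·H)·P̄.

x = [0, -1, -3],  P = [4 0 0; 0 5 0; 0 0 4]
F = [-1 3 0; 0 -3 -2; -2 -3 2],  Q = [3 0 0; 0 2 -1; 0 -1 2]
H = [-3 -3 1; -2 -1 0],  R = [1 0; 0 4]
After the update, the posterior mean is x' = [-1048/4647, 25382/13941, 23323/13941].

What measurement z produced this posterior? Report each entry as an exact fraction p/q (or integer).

x̄ = F·x = [-3, 9, -3]
P̄ = F·P·Fᵀ + Q = [52 -45 -37; -45 63 28; -37 28 79]
S = H·P̄·Hᵀ + R = [359 142; 142 95]
K = P̄·Hᵀ·S⁻¹ = [956/4647 -4315/4647; -6304/13941 13385/13941; 3538/13941 1462/13941]
x' − x̄ = [12893/4647, -100087/13941, 65146/13941] = K·y
y = (KᵀK)⁻¹·Kᵀ·(x' − x̄) = [18, 1]
z = y + H·x̄ = [18, 1] + [-21, -3] = [-3, -2]

z = [-3, -2]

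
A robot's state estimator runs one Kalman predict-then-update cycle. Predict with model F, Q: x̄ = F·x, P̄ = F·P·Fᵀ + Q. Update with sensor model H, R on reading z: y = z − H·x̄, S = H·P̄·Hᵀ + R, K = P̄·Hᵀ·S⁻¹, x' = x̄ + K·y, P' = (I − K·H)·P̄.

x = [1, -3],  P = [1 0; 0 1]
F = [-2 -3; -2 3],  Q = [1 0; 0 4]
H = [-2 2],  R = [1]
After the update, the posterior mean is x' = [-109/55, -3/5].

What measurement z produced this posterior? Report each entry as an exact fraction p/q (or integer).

z = [3]

x̄ = F·x = [7, -11]
P̄ = F·P·Fᵀ + Q = [14 -5; -5 17]
S = H·P̄·Hᵀ + R = [165]
K = P̄·Hᵀ·S⁻¹ = [-38/165; 4/15]
x' − x̄ = [-494/55, 52/5] = K·y
y = (KᵀK)⁻¹·Kᵀ·(x' − x̄) = [39]
z = y + H·x̄ = [39] + [-36] = [3]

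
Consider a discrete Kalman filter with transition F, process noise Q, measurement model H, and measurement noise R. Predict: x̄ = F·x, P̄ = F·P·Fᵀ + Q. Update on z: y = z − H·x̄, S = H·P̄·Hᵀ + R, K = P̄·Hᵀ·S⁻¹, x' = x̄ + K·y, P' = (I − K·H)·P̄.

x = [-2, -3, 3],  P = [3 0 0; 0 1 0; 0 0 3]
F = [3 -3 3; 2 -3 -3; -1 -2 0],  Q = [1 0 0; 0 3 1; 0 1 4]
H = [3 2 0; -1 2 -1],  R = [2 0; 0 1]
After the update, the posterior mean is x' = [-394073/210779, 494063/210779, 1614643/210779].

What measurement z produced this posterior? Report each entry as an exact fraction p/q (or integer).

z = [-1, -1]

x̄ = F·x = [12, -4, 8]
P̄ = F·P·Fᵀ + Q = [64 0 -3; 0 51 1; -3 1 11]
S = H·P̄·Hᵀ + R = [782 19; 19 270]
K = P̄·Hᵀ·S⁻¹ = [52999/210779 -51350/210779; 25621/210779 77044/210779; -1776/210779 -4559/210779]
x' − x̄ = [-2923421/210779, 1337179/210779, -71589/210779] = K·y
y = (KᵀK)⁻¹·Kᵀ·(x' − x̄) = [-29, 27]
z = y + H·x̄ = [-29, 27] + [28, -28] = [-1, -1]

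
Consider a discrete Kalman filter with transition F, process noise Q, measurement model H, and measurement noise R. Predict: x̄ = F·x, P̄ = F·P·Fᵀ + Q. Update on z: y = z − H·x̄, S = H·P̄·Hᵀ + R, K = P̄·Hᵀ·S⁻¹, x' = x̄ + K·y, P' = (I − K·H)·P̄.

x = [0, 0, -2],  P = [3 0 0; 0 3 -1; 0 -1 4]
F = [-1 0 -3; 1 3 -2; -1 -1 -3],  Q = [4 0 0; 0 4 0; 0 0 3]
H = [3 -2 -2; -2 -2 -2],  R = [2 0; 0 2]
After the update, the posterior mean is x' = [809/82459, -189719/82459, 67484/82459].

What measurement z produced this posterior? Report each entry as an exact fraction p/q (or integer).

x̄ = F·x = [6, 4, 6]
P̄ = F·P·Fᵀ + Q = [43 30 36; 30 62 19; 36 19 39]
S = H·P̄·Hᵀ + R = [153 166; 166 1258]
K = P̄·Hᵀ·S⁻¹ = [16207/82459 -16428/82459; -26862/82459 -11007/82459; 10572/82459 -13718/82459]
x' − x̄ = [-493945/82459, -519555/82459, -427270/82459] = K·y
y = (KᵀK)⁻¹·Kᵀ·(x' − x̄) = [5, 35]
z = y + H·x̄ = [5, 35] + [-2, -32] = [3, 3]

z = [3, 3]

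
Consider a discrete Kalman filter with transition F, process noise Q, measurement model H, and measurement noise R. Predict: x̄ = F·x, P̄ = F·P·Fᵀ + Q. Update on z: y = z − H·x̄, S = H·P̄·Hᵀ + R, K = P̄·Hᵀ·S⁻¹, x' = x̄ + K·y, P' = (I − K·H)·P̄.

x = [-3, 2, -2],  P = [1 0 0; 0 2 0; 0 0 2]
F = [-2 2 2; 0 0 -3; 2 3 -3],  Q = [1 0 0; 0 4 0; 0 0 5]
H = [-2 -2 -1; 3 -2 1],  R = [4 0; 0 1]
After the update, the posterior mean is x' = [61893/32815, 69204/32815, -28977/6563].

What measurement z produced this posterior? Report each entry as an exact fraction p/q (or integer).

x̄ = F·x = [6, 6, 6]
P̄ = F·P·Fᵀ + Q = [21 -12 -4; -12 22 18; -4 18 45]
S = H·P̄·Hᵀ + R = [181 -39; -39 371]
K = P̄·Hᵀ·S⁻¹ = [-1957/65630 14477/65630; -8258/32815 -6352/32815; -2720/6563 -339/6563]
x' − x̄ = [-134997/32815, -127686/32815, -68355/6563] = K·y
y = (KᵀK)⁻¹·Kᵀ·(x' − x̄) = [27, -15]
z = y + H·x̄ = [27, -15] + [-30, 12] = [-3, -3]

z = [-3, -3]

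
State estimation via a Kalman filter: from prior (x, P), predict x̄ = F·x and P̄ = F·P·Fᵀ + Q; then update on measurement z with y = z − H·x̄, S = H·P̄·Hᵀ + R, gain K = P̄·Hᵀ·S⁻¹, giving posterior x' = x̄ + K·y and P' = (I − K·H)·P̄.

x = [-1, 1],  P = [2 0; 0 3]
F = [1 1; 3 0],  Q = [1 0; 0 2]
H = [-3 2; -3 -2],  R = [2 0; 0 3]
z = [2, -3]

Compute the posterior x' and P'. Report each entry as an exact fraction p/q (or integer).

x' = [603/3175, 744/635]
P' = [429/3175 27/635; 27/635 39/127]

x̄ = F·x = [0, -3]
P̄ = F·P·Fᵀ + Q = [6 6; 6 20]
y = z − H·x̄ = [8, -9]
S = H·P̄·Hᵀ + R = [64 -26; -26 209]
K = P̄·Hᵀ·S⁻¹ = [-1017/6350 -519/3175; 309/1270 -157/635]
x' = x̄ + K·y = [603/3175, 744/635]
P' = (I − K·H)·P̄ = [429/3175 27/635; 27/635 39/127]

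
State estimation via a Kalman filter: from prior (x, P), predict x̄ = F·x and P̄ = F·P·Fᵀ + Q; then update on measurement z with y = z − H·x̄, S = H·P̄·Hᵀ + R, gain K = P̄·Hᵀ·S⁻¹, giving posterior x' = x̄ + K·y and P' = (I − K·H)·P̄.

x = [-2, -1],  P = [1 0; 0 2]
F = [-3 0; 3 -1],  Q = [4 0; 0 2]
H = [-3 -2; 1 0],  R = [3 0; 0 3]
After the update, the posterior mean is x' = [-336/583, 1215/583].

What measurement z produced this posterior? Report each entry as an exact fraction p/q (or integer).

z = [-3, -3]

x̄ = F·x = [6, -5]
P̄ = F·P·Fᵀ + Q = [13 -9; -9 13]
S = H·P̄·Hᵀ + R = [64 -21; -21 16]
K = P̄·Hᵀ·S⁻¹ = [-63/583 391/583; -173/583 -555/583]
x' − x̄ = [-3834/583, 4130/583] = K·y
y = (KᵀK)⁻¹·Kᵀ·(x' − x̄) = [5, -9]
z = y + H·x̄ = [5, -9] + [-8, 6] = [-3, -3]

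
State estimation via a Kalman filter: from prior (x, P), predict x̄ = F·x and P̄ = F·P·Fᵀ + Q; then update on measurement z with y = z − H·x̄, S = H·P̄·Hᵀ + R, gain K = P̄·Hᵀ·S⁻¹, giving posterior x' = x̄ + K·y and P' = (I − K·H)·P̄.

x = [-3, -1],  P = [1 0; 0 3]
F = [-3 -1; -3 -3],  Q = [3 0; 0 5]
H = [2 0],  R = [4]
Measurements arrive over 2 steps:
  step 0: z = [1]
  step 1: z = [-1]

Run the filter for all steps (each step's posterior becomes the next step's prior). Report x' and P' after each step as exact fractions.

step 0: x̄ = F·x = [10, 12]
step 0: P̄ = F·P·Fᵀ + Q = [15 18; 18 41]
step 0: y = z − H·x̄ = [-19]
step 0: S = H·P̄·Hᵀ + R = [64]
step 0: K = P̄·Hᵀ·S⁻¹ = [15/32; 9/16]
step 0: x' = x̄ + K·y = [35/32, 21/16]
step 0: P' = (I − K·H)·P̄ = [15/16 9/8; 9/8 83/4]
step 1: x̄ = F·x = [-147/32, -231/32]
step 1: P̄ = F·P·Fᵀ + Q = [623/16 1347/16; 1347/16 3527/16]
step 1: y = z − H·x̄ = [131/16]
step 1: S = H·P̄·Hᵀ + R = [639/4]
step 1: K = P̄·Hᵀ·S⁻¹ = [623/1278; 449/426]
step 1: x' = x̄ + K·y = [-385/639, 601/426]
step 1: P' = (I − K·H)·P̄ = [623/639 449/213; 449/213 3051/71]

step 0: x' = [35/32, 21/16], P' = [15/16 9/8; 9/8 83/4]
step 1: x' = [-385/639, 601/426], P' = [623/639 449/213; 449/213 3051/71]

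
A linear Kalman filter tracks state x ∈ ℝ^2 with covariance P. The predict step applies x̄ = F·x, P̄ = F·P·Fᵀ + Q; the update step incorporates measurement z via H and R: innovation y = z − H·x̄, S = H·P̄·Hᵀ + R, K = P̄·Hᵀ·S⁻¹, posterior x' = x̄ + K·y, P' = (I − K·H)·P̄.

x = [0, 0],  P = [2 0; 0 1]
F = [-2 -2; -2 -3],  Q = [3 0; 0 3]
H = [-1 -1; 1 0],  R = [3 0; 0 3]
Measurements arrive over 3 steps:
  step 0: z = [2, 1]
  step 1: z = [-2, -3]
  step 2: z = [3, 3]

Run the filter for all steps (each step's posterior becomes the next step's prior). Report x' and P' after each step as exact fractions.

step 0: x̄ = F·x = [0, 0]
step 0: P̄ = F·P·Fᵀ + Q = [15 14; 14 20]
step 0: y = z − H·x̄ = [2, 1]
step 0: S = H·P̄·Hᵀ + R = [66 -29; -29 18]
step 0: K = P̄·Hᵀ·S⁻¹ = [-87/347 149/347; -206/347 -62/347]
step 0: x' = x̄ + K·y = [-25/347, -474/347]
step 0: P' = (I − K·H)·P̄ = [447/347 -186/347; -186/347 804/347]
step 1: x̄ = F·x = [998/347, 1472/347]
step 1: P̄ = F·P·Fᵀ + Q = [4557/347 4752/347; 4752/347 7833/347]
step 1: y = z − H·x̄ = [1776/347, -2039/347]
step 1: S = H·P̄·Hᵀ + R = [22935/347 -9309/347; -9309/347 5598/347]
step 1: K = P̄·Hᵀ·S⁻¹ = [-3103/13363 5718/13363; -8394/13363 -2615/13363]
step 1: x' = x̄ + K·y = [-11048/13363, 29091/13363]
step 1: P' = (I − K·H)·P̄ = [17154/13363 -7845/13363; -7845/13363 33027/13363]
step 2: x̄ = F·x = [-36086/13363, -9311/1909]
step 2: P̄ = F·P·Fᵀ + Q = [178053/13363 26904/1909; 26904/1909 44544/1909]
step 2: y = z − H·x̄ = [-61174/13363, 76175/13363]
step 2: S = H·P̄·Hᵀ + R = [906606/13363 -366381/13363; -366381/13363 218142/13363]
step 2: K = P̄·Hᵀ·S⁻¹ = [-40709/176091 25119/58697; -37048/58697 -34648/176091]
step 2: x' = x̄ + K·y = [140405/176091, -547577/176091]
step 2: P' = (I − K·H)·P̄ = [75357/58697 -34648/58697; -34648/58697 145792/58697]

step 0: x' = [-25/347, -474/347], P' = [447/347 -186/347; -186/347 804/347]
step 1: x' = [-11048/13363, 29091/13363], P' = [17154/13363 -7845/13363; -7845/13363 33027/13363]
step 2: x' = [140405/176091, -547577/176091], P' = [75357/58697 -34648/58697; -34648/58697 145792/58697]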